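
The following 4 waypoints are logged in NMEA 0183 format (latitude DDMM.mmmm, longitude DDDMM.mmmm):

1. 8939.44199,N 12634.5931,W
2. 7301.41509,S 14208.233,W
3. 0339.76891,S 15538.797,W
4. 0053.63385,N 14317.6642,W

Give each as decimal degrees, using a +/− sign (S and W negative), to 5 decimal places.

1. 89.65737, -126.57655
2. -73.02358, -142.13722
3. -3.66282, -155.64662
4. 0.89390, -143.29440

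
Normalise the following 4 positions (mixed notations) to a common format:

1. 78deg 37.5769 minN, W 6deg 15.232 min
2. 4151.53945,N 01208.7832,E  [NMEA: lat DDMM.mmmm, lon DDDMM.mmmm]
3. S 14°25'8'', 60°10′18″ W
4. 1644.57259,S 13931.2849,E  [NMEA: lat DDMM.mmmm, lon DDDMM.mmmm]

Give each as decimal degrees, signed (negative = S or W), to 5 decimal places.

1. 78.62628, -6.25387
2. 41.85899, 12.14639
3. -14.41889, -60.17167
4. -16.74288, 139.52142

Point 1:
  Latitude: 37.5769′ = 0.626282°; total 78.626282
  N ⇒ keep positive
  λ: 15.232′ = 0.253867°; total 6.253867
  hemisphere W, so the sign is −
Point 2:
  Lat: split at 2 digits → 41° and 51.53945′; 41 + 51.53945/60 = 41.858991
  N ⇒ keep positive
  λ: split at 3 digits → 012° and 8.7832′; 12 + 8.7832/60 = 12.146387
  E → positive
Point 3:
  Lat: 14° + 25/60 + 8/3600 = 14 + 0.416667 + 0.002222 = 14.418889
  S → negative
  λ: 10′ + 18″ = 10.30000′; 60 + 10.30000/60 = 60.171667
  W → negative
Point 4:
  Latitude: split at 2 digits → 16° and 44.57259′; 16 + 44.57259/60 = 16.742877
  S → negative
  λ: degrees = first 3 digits = 139, minutes = 31.2849; 139 + 31.2849/60 = 139.521415
  E → positive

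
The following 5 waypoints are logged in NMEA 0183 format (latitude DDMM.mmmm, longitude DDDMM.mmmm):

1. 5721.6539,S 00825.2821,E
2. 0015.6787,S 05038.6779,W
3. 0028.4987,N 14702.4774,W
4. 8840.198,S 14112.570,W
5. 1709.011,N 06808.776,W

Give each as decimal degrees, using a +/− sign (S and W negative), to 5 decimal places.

Point 1:
  φ: degrees = first 2 digits = 57, minutes = 21.6539; 57 + 21.6539/60 = 57.360898
  hemisphere S, so the sign is −
  Longitude: split at 3 digits → 008° and 25.2821′; 8 + 25.2821/60 = 8.421368
  E → positive
Point 2:
  φ: split at 2 digits → 00° and 15.6787′; 0 + 15.6787/60 = 0.261312
  S ⇒ negate
  Lon: degrees = first 3 digits = 50, minutes = 38.6779; 50 + 38.6779/60 = 50.644632
  W ⇒ negate
Point 3:
  φ: degrees = first 2 digits = 0, minutes = 28.4987; 0 + 28.4987/60 = 0.474978
  N → positive
  Longitude: degrees = first 3 digits = 147, minutes = 2.4774; 147 + 2.4774/60 = 147.041290
  W → negative
Point 4:
  Latitude: split at 2 digits → 88° and 40.198′; 88 + 40.198/60 = 88.669967
  S ⇒ negate
  λ: split at 3 digits → 141° and 12.57′; 141 + 12.57/60 = 141.209500
  W → negative
Point 5:
  φ: split at 2 digits → 17° and 9.011′; 17 + 9.011/60 = 17.150183
  N ⇒ keep positive
  λ: degrees = first 3 digits = 68, minutes = 8.776; 68 + 8.776/60 = 68.146267
  hemisphere W, so the sign is −

1. -57.36090, 8.42137
2. -0.26131, -50.64463
3. 0.47498, -147.04129
4. -88.66997, -141.20950
5. 17.15018, -68.14627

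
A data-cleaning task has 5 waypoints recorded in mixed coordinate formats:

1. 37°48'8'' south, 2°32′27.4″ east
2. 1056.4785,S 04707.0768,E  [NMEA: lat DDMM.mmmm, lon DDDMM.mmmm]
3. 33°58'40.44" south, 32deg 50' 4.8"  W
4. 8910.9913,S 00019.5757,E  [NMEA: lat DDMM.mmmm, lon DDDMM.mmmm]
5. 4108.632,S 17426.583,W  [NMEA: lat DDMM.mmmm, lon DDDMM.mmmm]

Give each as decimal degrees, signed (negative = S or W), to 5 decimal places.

1. -37.80222, 2.54094
2. -10.94131, 47.11795
3. -33.97790, -32.83467
4. -89.18319, 0.32626
5. -41.14387, -174.44305

Point 1:
  Latitude: 48′ + 8″ = 48.13333′; 37 + 48.13333/60 = 37.802222
  S ⇒ negate
  Lon: 32′ + 27.4″ = 32.45667′; 2 + 32.45667/60 = 2.540944
  E ⇒ keep positive
Point 2:
  φ: degrees = first 2 digits = 10, minutes = 56.4785; 10 + 56.4785/60 = 10.941308
  S → negative
  λ: split at 3 digits → 047° and 7.0768′; 47 + 7.0768/60 = 47.117947
  E ⇒ keep positive
Point 3:
  Latitude: 33° + 58/60 + 40.44/3600 = 33 + 0.966667 + 0.011233 = 33.977900
  hemisphere S, so the sign is −
  Lon: 50′ + 4.8″ = 50.08000′; 32 + 50.08000/60 = 32.834667
  hemisphere W, so the sign is −
Point 4:
  Lat: split at 2 digits → 89° and 10.9913′; 89 + 10.9913/60 = 89.183188
  hemisphere S, so the sign is −
  Lon: degrees = first 3 digits = 0, minutes = 19.5757; 0 + 19.5757/60 = 0.326262
  E → positive
Point 5:
  φ: degrees = first 2 digits = 41, minutes = 8.632; 41 + 8.632/60 = 41.143867
  S ⇒ negate
  Longitude: degrees = first 3 digits = 174, minutes = 26.583; 174 + 26.583/60 = 174.443050
  hemisphere W, so the sign is −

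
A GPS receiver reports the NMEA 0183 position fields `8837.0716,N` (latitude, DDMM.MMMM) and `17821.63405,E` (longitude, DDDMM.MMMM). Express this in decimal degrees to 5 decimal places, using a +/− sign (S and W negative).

88.61786, 178.36057

Lat: degrees = first 2 digits = 88, minutes = 37.0716; 88 + 37.0716/60 = 88.617860
N ⇒ keep positive
Lon: split at 3 digits → 178° and 21.63405′; 178 + 21.63405/60 = 178.360568
E → positive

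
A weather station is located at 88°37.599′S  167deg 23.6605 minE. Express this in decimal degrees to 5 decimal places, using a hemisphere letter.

Lat: 88 + 37.599/60 = 88.626650
Lon: 23.6605′ = 0.394342°; total 167.394342

88.62665° S, 167.39434° E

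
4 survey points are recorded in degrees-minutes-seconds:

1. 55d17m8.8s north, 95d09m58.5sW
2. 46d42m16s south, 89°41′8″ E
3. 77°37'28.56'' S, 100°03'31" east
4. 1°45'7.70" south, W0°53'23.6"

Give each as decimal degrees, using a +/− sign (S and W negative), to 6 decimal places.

1. 55.285778, -95.166250
2. -46.704444, 89.685556
3. -77.624600, 100.058611
4. -1.752139, -0.889889

Point 1:
  φ: 55° + 17/60 + 8.8/3600 = 55 + 0.283333 + 0.002444 = 55.2857778
  N → positive
  Lon: 9′ + 58.5″ = 9.97500′; 95 + 9.97500/60 = 95.1662500
  W ⇒ negate
Point 2:
  φ: 46° + 42/60 + 16/3600 = 46 + 0.700000 + 0.004444 = 46.7044444
  S ⇒ negate
  Lon: 89 + 41/60 + 8/3600 = 89.6855556
  E → positive
Point 3:
  Latitude: 77° + 37/60 + 28.56/3600 = 77 + 0.616667 + 0.007933 = 77.6246000
  S ⇒ negate
  λ: 100° + 3/60 + 31/3600 = 100 + 0.050000 + 0.008611 = 100.0586111
  E ⇒ keep positive
Point 4:
  Latitude: 1 + 45/60 + 7.7/3600 = 1.7521389
  hemisphere S, so the sign is −
  Lon: 0 + 53/60 + 23.6/3600 = 0.8898889
  W ⇒ negate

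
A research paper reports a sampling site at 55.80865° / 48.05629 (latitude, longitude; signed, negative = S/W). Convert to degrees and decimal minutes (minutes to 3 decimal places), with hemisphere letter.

55° 48.519′ N, 48° 3.377′ E

Lat: 55° + 0.808650 × 60 = 55° 48.51900′
Longitude: 48° + 0.056290 × 60 = 48° 3.37740′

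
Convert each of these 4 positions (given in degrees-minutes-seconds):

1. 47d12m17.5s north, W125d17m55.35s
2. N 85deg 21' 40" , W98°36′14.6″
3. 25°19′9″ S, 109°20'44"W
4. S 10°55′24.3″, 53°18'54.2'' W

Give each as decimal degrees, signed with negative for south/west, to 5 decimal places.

Point 1:
  φ: 47° + 12/60 + 17.5/3600 = 47 + 0.200000 + 0.004861 = 47.204861
  N ⇒ keep positive
  Lon: 125 + 17/60 + 55.35/3600 = 125.298708
  W ⇒ negate
Point 2:
  Latitude: 85° + 21/60 + 40/3600 = 85 + 0.350000 + 0.011111 = 85.361111
  N ⇒ keep positive
  Longitude: 36′ + 14.6″ = 36.24333′; 98 + 36.24333/60 = 98.604056
  W ⇒ negate
Point 3:
  Latitude: 19′ + 9″ = 19.15000′; 25 + 19.15000/60 = 25.319167
  S → negative
  Lon: 20′ + 44″ = 20.73333′; 109 + 20.73333/60 = 109.345556
  hemisphere W, so the sign is −
Point 4:
  Lat: 10 + 55/60 + 24.3/3600 = 10.923417
  S ⇒ negate
  λ: 18′ + 54.2″ = 18.90333′; 53 + 18.90333/60 = 53.315056
  W → negative

1. 47.20486, -125.29871
2. 85.36111, -98.60406
3. -25.31917, -109.34556
4. -10.92342, -53.31506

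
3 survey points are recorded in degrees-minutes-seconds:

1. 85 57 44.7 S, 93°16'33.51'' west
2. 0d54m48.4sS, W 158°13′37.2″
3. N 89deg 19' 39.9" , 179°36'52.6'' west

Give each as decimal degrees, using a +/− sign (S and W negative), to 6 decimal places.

1. -85.962417, -93.275975
2. -0.913444, -158.227000
3. 89.327750, -179.614611

Point 1:
  φ: 85° + 57/60 + 44.7/3600 = 85 + 0.950000 + 0.012417 = 85.9624167
  S ⇒ negate
  λ: 93 + 16/60 + 33.51/3600 = 93.2759750
  W ⇒ negate
Point 2:
  φ: 54′ + 48.4″ = 54.80667′; 0 + 54.80667/60 = 0.9134444
  S → negative
  Longitude: 13′ + 37.2″ = 13.62000′; 158 + 13.62000/60 = 158.2270000
  W → negative
Point 3:
  Lat: 89 + 19/60 + 39.9/3600 = 89.3277500
  N → positive
  Longitude: 36′ + 52.6″ = 36.87667′; 179 + 36.87667/60 = 179.6146111
  W ⇒ negate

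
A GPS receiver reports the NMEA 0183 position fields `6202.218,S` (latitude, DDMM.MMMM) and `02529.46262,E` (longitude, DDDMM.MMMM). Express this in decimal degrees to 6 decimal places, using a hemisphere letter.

Lat: degrees = first 2 digits = 62, minutes = 2.218; 62 + 2.218/60 = 62.0369667
Lon: degrees = first 3 digits = 25, minutes = 29.46262; 25 + 29.46262/60 = 25.4910437

62.036967° S, 25.491044° E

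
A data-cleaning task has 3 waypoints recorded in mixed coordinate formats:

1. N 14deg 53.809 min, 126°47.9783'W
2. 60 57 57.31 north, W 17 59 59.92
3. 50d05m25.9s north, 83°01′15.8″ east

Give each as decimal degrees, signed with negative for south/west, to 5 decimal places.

1. 14.89682, -126.79964
2. 60.96592, -17.99998
3. 50.09053, 83.02106

Point 1:
  φ: 53.809′ = 0.896817°; total 14.896817
  N → positive
  λ: 47.9783′ = 0.799638°; total 126.799638
  W → negative
Point 2:
  Latitude: 57′ + 57.31″ = 57.95517′; 60 + 57.95517/60 = 60.965919
  N ⇒ keep positive
  λ: 59′ + 59.92″ = 59.99867′; 17 + 59.99867/60 = 17.999978
  W ⇒ negate
Point 3:
  Lat: 50 + 5/60 + 25.9/3600 = 50.090528
  N ⇒ keep positive
  λ: 83 + 1/60 + 15.8/3600 = 83.021056
  E ⇒ keep positive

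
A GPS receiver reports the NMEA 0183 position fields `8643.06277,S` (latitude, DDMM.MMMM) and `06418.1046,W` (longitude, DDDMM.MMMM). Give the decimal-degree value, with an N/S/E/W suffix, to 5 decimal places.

φ: degrees = first 2 digits = 86, minutes = 43.06277; 86 + 43.06277/60 = 86.717713
λ: degrees = first 3 digits = 64, minutes = 18.1046; 64 + 18.1046/60 = 64.301743

86.71771° S, 64.30174° W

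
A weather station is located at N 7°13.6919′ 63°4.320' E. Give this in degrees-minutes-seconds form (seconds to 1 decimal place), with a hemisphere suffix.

φ: fractional minutes 0.69190 × 60 = 41.514″
λ: fractional minutes 0.32000 × 60 = 19.200″

7°13′41.5″ N, 63°04′19.2″ E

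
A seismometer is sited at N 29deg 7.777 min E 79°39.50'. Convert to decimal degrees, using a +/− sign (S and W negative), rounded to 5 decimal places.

Lat: 7.777′ = 0.129617°; total 29.129617
N → positive
Longitude: 39.5′ = 0.658333°; total 79.658333
E → positive

29.12962, 79.65833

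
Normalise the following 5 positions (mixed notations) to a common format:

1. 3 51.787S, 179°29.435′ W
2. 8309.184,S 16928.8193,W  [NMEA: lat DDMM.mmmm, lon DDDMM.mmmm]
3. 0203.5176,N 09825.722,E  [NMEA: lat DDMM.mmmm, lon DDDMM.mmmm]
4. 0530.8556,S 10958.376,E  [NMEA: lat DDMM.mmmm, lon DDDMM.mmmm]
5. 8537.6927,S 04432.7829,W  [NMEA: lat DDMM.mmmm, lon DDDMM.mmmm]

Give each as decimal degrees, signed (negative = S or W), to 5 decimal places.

Point 1:
  Lat: 51.787′ = 0.863117°; total 3.863117
  S ⇒ negate
  Longitude: 29.435′ = 0.490583°; total 179.490583
  hemisphere W, so the sign is −
Point 2:
  φ: split at 2 digits → 83° and 9.184′; 83 + 9.184/60 = 83.153067
  hemisphere S, so the sign is −
  Longitude: split at 3 digits → 169° and 28.8193′; 169 + 28.8193/60 = 169.480322
  W ⇒ negate
Point 3:
  Latitude: degrees = first 2 digits = 2, minutes = 3.5176; 2 + 3.5176/60 = 2.058627
  N ⇒ keep positive
  Longitude: split at 3 digits → 098° and 25.722′; 98 + 25.722/60 = 98.428700
  E → positive
Point 4:
  φ: degrees = first 2 digits = 5, minutes = 30.8556; 5 + 30.8556/60 = 5.514260
  S ⇒ negate
  Longitude: split at 3 digits → 109° and 58.376′; 109 + 58.376/60 = 109.972933
  E ⇒ keep positive
Point 5:
  φ: split at 2 digits → 85° and 37.6927′; 85 + 37.6927/60 = 85.628212
  S → negative
  Longitude: split at 3 digits → 044° and 32.7829′; 44 + 32.7829/60 = 44.546382
  hemisphere W, so the sign is −

1. -3.86312, -179.49058
2. -83.15307, -169.48032
3. 2.05863, 98.42870
4. -5.51426, 109.97293
5. -85.62821, -44.54638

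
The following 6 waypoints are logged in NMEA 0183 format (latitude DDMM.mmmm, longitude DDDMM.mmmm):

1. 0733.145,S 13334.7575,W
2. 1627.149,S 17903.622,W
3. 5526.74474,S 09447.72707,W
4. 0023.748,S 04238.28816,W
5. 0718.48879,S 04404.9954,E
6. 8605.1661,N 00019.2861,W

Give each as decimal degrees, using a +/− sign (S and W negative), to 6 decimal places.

1. -7.552417, -133.579292
2. -16.452483, -179.060367
3. -55.445746, -94.795451
4. -0.395800, -42.638136
5. -7.308147, 44.083257
6. 86.086102, -0.321435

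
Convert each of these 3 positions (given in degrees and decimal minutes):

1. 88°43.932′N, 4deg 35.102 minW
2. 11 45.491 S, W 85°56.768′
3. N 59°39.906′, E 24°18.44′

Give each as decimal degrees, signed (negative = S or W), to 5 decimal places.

Point 1:
  Latitude: 43.932′ = 0.732200°; total 88.732200
  N ⇒ keep positive
  λ: 35.102′ = 0.585033°; total 4.585033
  hemisphere W, so the sign is −
Point 2:
  Latitude: 11 + 45.491/60 = 11.758183
  S ⇒ negate
  λ: 85 + 56.768/60 = 85.946133
  W ⇒ negate
Point 3:
  Lat: 59 + 39.906/60 = 59.665100
  N ⇒ keep positive
  Lon: 18.44′ = 0.307333°; total 24.307333
  E → positive

1. 88.73220, -4.58503
2. -11.75818, -85.94613
3. 59.66510, 24.30733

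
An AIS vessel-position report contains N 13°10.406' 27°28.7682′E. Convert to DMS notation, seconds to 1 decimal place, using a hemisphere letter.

Latitude: 10.40600′ → 10′ and 0.40600 × 60 = 24.360″
λ: fractional minutes 0.76820 × 60 = 46.092″

13°10′24.4″ N, 27°28′46.1″ E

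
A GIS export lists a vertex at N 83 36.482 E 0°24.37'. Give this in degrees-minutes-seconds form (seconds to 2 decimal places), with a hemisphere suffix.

Latitude: 36.48200′ → 36′ and 0.48200 × 60 = 28.9200″
Longitude: 24.37000′ → 24′ and 0.37000 × 60 = 22.2000″

83°36′28.92″ N, 0°24′22.20″ E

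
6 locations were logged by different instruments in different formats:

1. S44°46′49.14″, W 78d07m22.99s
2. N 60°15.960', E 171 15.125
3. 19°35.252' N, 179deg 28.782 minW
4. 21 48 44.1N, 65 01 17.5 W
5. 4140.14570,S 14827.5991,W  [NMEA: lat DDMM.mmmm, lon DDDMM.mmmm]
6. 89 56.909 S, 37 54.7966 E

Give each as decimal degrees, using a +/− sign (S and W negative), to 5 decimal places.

1. -44.78032, -78.12305
2. 60.26600, 171.25208
3. 19.58753, -179.47970
4. 21.81225, -65.02153
5. -41.66910, -148.45999
6. -89.94848, 37.91328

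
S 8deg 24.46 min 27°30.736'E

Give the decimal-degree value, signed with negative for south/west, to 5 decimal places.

Latitude: 24.46′ = 0.407667°; total 8.407667
hemisphere S, so the sign is −
Longitude: 30.736′ = 0.512267°; total 27.512267
E ⇒ keep positive

-8.40767, 27.51227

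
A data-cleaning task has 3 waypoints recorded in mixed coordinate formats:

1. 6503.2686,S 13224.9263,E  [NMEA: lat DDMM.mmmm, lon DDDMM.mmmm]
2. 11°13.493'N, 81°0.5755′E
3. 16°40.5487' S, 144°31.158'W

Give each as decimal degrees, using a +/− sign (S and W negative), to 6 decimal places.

1. -65.054477, 132.415438
2. 11.224883, 81.009592
3. -16.675812, -144.519300

Point 1:
  Lat: split at 2 digits → 65° and 3.2686′; 65 + 3.2686/60 = 65.0544767
  S ⇒ negate
  Longitude: degrees = first 3 digits = 132, minutes = 24.9263; 132 + 24.9263/60 = 132.4154383
  E ⇒ keep positive
Point 2:
  φ: 11 + 13.493/60 = 11.2248833
  N ⇒ keep positive
  λ: 81 + 0.5755/60 = 81.0095917
  E → positive
Point 3:
  φ: 40.5487′ = 0.675812°; total 16.6758117
  S ⇒ negate
  Longitude: 144 + 31.158/60 = 144.5193000
  W → negative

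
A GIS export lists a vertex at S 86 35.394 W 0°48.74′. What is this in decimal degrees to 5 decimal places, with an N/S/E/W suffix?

86.58990° S, 0.81233° W

Latitude: 35.394′ = 0.589900°; total 86.589900
Longitude: 0 + 48.74/60 = 0.812333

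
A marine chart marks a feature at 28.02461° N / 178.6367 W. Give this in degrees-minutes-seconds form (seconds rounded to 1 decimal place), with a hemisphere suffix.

Lat: whole degrees 28; 1.47660′ → 1′ and 28.596″
Longitude: whole degrees 178; 38.20200′ → 38′ and 12.120″

28°01′28.6″ N, 178°38′12.1″ W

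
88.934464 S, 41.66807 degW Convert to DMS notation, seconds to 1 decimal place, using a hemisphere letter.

88°56′4.1″ S, 41°40′5.1″ W

Latitude: 0.934464° → 56.06784′; 0.06784 × 60 = 4.070″
Longitude: 0.668070° → 40.08420′; 0.08420 × 60 = 5.052″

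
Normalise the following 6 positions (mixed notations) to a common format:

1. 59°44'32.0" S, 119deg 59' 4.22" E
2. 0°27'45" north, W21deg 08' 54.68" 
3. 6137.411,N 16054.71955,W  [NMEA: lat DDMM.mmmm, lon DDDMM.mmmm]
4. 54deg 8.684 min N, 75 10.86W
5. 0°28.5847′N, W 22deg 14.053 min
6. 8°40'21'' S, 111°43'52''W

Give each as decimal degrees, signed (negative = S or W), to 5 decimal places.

1. -59.74222, 119.98451
2. 0.46250, -21.14852
3. 61.62352, -160.91199
4. 54.14473, -75.18100
5. 0.47641, -22.23422
6. -8.67250, -111.73111

Point 1:
  Latitude: 59° + 44/60 + 32/3600 = 59 + 0.733333 + 0.008889 = 59.742222
  S → negative
  Longitude: 119 + 59/60 + 4.22/3600 = 119.984506
  E → positive
Point 2:
  Lat: 0 + 27/60 + 45/3600 = 0.462500
  N ⇒ keep positive
  Lon: 21 + 8/60 + 54.68/3600 = 21.148522
  W ⇒ negate
Point 3:
  Latitude: split at 2 digits → 61° and 37.411′; 61 + 37.411/60 = 61.623517
  N → positive
  λ: degrees = first 3 digits = 160, minutes = 54.71955; 160 + 54.71955/60 = 160.911993
  hemisphere W, so the sign is −
Point 4:
  Latitude: 8.684′ = 0.144733°; total 54.144733
  N → positive
  Lon: 10.86′ = 0.181000°; total 75.181000
  W ⇒ negate
Point 5:
  Lat: 28.5847′ = 0.476412°; total 0.476412
  N ⇒ keep positive
  λ: 14.053′ = 0.234217°; total 22.234217
  W ⇒ negate
Point 6:
  Latitude: 8° + 40/60 + 21/3600 = 8 + 0.666667 + 0.005833 = 8.672500
  hemisphere S, so the sign is −
  Longitude: 111° + 43/60 + 52/3600 = 111 + 0.716667 + 0.014444 = 111.731111
  hemisphere W, so the sign is −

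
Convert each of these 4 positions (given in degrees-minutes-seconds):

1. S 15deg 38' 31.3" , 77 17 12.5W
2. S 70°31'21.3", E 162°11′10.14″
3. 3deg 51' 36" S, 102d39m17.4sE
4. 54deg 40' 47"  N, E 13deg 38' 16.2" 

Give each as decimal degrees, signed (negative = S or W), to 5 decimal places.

1. -15.64203, -77.28681
2. -70.52258, 162.18615
3. -3.86000, 102.65483
4. 54.67972, 13.63783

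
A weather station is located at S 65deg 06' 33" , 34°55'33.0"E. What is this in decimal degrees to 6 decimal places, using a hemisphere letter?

Latitude: 65° + 6/60 + 33/3600 = 65 + 0.100000 + 0.009167 = 65.1091667
Lon: 34° + 55/60 + 33/3600 = 34 + 0.916667 + 0.009167 = 34.9258333

65.109167° S, 34.925833° E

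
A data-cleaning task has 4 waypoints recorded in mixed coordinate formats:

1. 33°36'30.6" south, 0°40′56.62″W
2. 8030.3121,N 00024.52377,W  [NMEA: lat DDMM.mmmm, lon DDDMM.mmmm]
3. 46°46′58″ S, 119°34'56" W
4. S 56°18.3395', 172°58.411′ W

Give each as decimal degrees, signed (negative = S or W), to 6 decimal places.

1. -33.608500, -0.682394
2. 80.505202, -0.408730
3. -46.782778, -119.582222
4. -56.305658, -172.973517

Point 1:
  φ: 33 + 36/60 + 30.6/3600 = 33.6085000
  S → negative
  Lon: 0° + 40/60 + 56.62/3600 = 0 + 0.666667 + 0.015728 = 0.6823944
  hemisphere W, so the sign is −
Point 2:
  Lat: split at 2 digits → 80° and 30.3121′; 80 + 30.3121/60 = 80.5052017
  N → positive
  λ: split at 3 digits → 000° and 24.52377′; 0 + 24.52377/60 = 0.4087295
  W → negative
Point 3:
  φ: 46′ + 58″ = 46.96667′; 46 + 46.96667/60 = 46.7827778
  hemisphere S, so the sign is −
  Lon: 119 + 34/60 + 56/3600 = 119.5822222
  hemisphere W, so the sign is −
Point 4:
  φ: 18.3395′ = 0.305658°; total 56.3056583
  hemisphere S, so the sign is −
  Longitude: 58.411′ = 0.973517°; total 172.9735167
  W ⇒ negate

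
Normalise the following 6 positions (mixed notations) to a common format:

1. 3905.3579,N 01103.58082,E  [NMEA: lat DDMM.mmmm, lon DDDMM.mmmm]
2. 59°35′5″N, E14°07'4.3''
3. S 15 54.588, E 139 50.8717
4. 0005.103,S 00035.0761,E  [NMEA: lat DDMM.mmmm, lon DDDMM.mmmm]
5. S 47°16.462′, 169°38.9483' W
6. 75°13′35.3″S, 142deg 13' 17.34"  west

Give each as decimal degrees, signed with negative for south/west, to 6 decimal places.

1. 39.089298, 11.059680
2. 59.584722, 14.117861
3. -15.909800, 139.847862
4. -0.085050, 0.584602
5. -47.274367, -169.649138
6. -75.226472, -142.221483

Point 1:
  Latitude: degrees = first 2 digits = 39, minutes = 5.3579; 39 + 5.3579/60 = 39.0892983
  N ⇒ keep positive
  Longitude: degrees = first 3 digits = 11, minutes = 3.58082; 11 + 3.58082/60 = 11.0596803
  E → positive
Point 2:
  φ: 35′ + 5″ = 35.08333′; 59 + 35.08333/60 = 59.5847222
  N ⇒ keep positive
  Lon: 7′ + 4.3″ = 7.07167′; 14 + 7.07167/60 = 14.1178611
  E ⇒ keep positive
Point 3:
  Lat: 15 + 54.588/60 = 15.9098000
  hemisphere S, so the sign is −
  Longitude: 50.8717′ = 0.847862°; total 139.8478617
  E ⇒ keep positive
Point 4:
  Lat: split at 2 digits → 00° and 5.103′; 0 + 5.103/60 = 0.0850500
  S → negative
  Lon: degrees = first 3 digits = 0, minutes = 35.0761; 0 + 35.0761/60 = 0.5846017
  E ⇒ keep positive
Point 5:
  φ: 47 + 16.462/60 = 47.2743667
  S ⇒ negate
  λ: 38.9483′ = 0.649138°; total 169.6491383
  W ⇒ negate
Point 6:
  Latitude: 75° + 13/60 + 35.3/3600 = 75 + 0.216667 + 0.009806 = 75.2264722
  hemisphere S, so the sign is −
  Lon: 13′ + 17.34″ = 13.28900′; 142 + 13.28900/60 = 142.2214833
  hemisphere W, so the sign is −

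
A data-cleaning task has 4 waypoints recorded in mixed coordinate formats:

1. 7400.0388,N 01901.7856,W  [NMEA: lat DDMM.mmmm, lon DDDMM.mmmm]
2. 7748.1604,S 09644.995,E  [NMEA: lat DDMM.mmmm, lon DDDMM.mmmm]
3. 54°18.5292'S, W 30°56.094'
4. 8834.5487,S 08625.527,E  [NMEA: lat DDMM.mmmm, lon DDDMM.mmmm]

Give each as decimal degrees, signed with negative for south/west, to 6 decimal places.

1. 74.000647, -19.029760
2. -77.802673, 96.749917
3. -54.308820, -30.934900
4. -88.575812, 86.425450

Point 1:
  Latitude: degrees = first 2 digits = 74, minutes = 0.0388; 74 + 0.0388/60 = 74.0006467
  N ⇒ keep positive
  Longitude: split at 3 digits → 019° and 1.7856′; 19 + 1.7856/60 = 19.0297600
  hemisphere W, so the sign is −
Point 2:
  φ: degrees = first 2 digits = 77, minutes = 48.1604; 77 + 48.1604/60 = 77.8026733
  S ⇒ negate
  λ: split at 3 digits → 096° and 44.995′; 96 + 44.995/60 = 96.7499167
  E → positive
Point 3:
  Lat: 18.5292′ = 0.308820°; total 54.3088200
  S → negative
  Longitude: 30 + 56.094/60 = 30.9349000
  W → negative
Point 4:
  φ: split at 2 digits → 88° and 34.5487′; 88 + 34.5487/60 = 88.5758117
  hemisphere S, so the sign is −
  Lon: degrees = first 3 digits = 86, minutes = 25.527; 86 + 25.527/60 = 86.4254500
  E → positive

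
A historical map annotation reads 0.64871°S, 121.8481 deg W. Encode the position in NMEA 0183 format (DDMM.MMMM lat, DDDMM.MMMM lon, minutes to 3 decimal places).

Lat: minutes = (0.648710 − 0) × 60 = 38.92260
Lon: fractional part 0.848100 → 50.88600 minutes

0038.923,S / 12150.886,W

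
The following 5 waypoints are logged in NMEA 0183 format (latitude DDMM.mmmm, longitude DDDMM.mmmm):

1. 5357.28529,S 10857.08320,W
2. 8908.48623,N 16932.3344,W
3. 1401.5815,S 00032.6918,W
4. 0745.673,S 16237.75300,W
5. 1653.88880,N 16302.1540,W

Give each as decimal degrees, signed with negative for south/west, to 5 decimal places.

Point 1:
  Lat: degrees = first 2 digits = 53, minutes = 57.28529; 53 + 57.28529/60 = 53.954755
  S ⇒ negate
  Lon: degrees = first 3 digits = 108, minutes = 57.0832; 108 + 57.0832/60 = 108.951387
  W → negative
Point 2:
  Latitude: split at 2 digits → 89° and 8.48623′; 89 + 8.48623/60 = 89.141437
  N ⇒ keep positive
  λ: degrees = first 3 digits = 169, minutes = 32.3344; 169 + 32.3344/60 = 169.538907
  hemisphere W, so the sign is −
Point 3:
  φ: degrees = first 2 digits = 14, minutes = 1.5815; 14 + 1.5815/60 = 14.026358
  S → negative
  Lon: degrees = first 3 digits = 0, minutes = 32.6918; 0 + 32.6918/60 = 0.544863
  W → negative
Point 4:
  Latitude: split at 2 digits → 07° and 45.673′; 7 + 45.673/60 = 7.761217
  S ⇒ negate
  Longitude: degrees = first 3 digits = 162, minutes = 37.753; 162 + 37.753/60 = 162.629217
  hemisphere W, so the sign is −
Point 5:
  φ: degrees = first 2 digits = 16, minutes = 53.8888; 16 + 53.8888/60 = 16.898147
  N ⇒ keep positive
  λ: degrees = first 3 digits = 163, minutes = 2.154; 163 + 2.154/60 = 163.035900
  W ⇒ negate

1. -53.95475, -108.95139
2. 89.14144, -169.53891
3. -14.02636, -0.54486
4. -7.76122, -162.62922
5. 16.89815, -163.03590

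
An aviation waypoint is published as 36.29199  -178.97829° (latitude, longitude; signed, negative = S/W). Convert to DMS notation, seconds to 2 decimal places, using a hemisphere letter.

Latitude: 0.291990 × 60 = 17.51940′ → 17′, remainder × 60 = 31.1640″
Longitude is negative → W; |value| = 178.978290
Longitude: whole degrees 178; 58.69740′ → 58′ and 41.8440″

36°17′31.16″ N, 178°58′41.84″ W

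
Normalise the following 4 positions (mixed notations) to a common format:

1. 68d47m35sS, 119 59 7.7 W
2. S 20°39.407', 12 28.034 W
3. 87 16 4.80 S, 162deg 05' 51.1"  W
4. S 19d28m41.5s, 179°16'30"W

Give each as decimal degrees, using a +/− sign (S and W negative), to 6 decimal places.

1. -68.793056, -119.985472
2. -20.656783, -12.467233
3. -87.268000, -162.097528
4. -19.478194, -179.275000

Point 1:
  Latitude: 68 + 47/60 + 35/3600 = 68.7930556
  hemisphere S, so the sign is −
  Lon: 119° + 59/60 + 7.7/3600 = 119 + 0.983333 + 0.002139 = 119.9854722
  hemisphere W, so the sign is −
Point 2:
  Latitude: 39.407′ = 0.656783°; total 20.6567833
  S ⇒ negate
  Longitude: 12 + 28.034/60 = 12.4672333
  hemisphere W, so the sign is −
Point 3:
  Latitude: 16′ + 4.8″ = 16.08000′; 87 + 16.08000/60 = 87.2680000
  S → negative
  Longitude: 162 + 5/60 + 51.1/3600 = 162.0975278
  W ⇒ negate
Point 4:
  Latitude: 19 + 28/60 + 41.5/3600 = 19.4781944
  S ⇒ negate
  λ: 179° + 16/60 + 30/3600 = 179 + 0.266667 + 0.008333 = 179.2750000
  W ⇒ negate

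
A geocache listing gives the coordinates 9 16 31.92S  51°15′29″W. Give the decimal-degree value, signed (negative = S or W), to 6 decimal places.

φ: 16′ + 31.92″ = 16.53200′; 9 + 16.53200/60 = 9.2755333
S → negative
Longitude: 51 + 15/60 + 29/3600 = 51.2580556
W → negative

-9.275533, -51.258056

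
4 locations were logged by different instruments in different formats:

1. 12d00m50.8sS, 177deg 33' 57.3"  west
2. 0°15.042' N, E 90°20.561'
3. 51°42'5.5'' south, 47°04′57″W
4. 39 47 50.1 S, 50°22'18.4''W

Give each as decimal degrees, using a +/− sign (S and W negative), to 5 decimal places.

Point 1:
  Latitude: 12 + 0/60 + 50.8/3600 = 12.014111
  hemisphere S, so the sign is −
  Lon: 177° + 33/60 + 57.3/3600 = 177 + 0.550000 + 0.015917 = 177.565917
  W ⇒ negate
Point 2:
  Latitude: 0 + 15.042/60 = 0.250700
  N ⇒ keep positive
  Lon: 90 + 20.561/60 = 90.342683
  E ⇒ keep positive
Point 3:
  Lat: 42′ + 5.5″ = 42.09167′; 51 + 42.09167/60 = 51.701528
  S → negative
  Longitude: 47° + 4/60 + 57/3600 = 47 + 0.066667 + 0.015833 = 47.082500
  hemisphere W, so the sign is −
Point 4:
  Lat: 39° + 47/60 + 50.1/3600 = 39 + 0.783333 + 0.013917 = 39.797250
  S ⇒ negate
  λ: 50 + 22/60 + 18.4/3600 = 50.371778
  hemisphere W, so the sign is −

1. -12.01411, -177.56592
2. 0.25070, 90.34268
3. -51.70153, -47.08250
4. -39.79725, -50.37178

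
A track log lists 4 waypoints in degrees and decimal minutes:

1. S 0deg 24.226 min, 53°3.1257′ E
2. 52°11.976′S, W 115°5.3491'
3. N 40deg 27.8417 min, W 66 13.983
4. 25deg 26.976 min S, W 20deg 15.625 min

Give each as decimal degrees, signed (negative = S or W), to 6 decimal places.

1. -0.403767, 53.052095
2. -52.199600, -115.089152
3. 40.464028, -66.233050
4. -25.449600, -20.260417

Point 1:
  Latitude: 0 + 24.226/60 = 0.4037667
  S ⇒ negate
  Lon: 3.1257′ = 0.052095°; total 53.0520950
  E ⇒ keep positive
Point 2:
  Latitude: 11.976′ = 0.199600°; total 52.1996000
  S → negative
  λ: 5.3491′ = 0.089152°; total 115.0891517
  W → negative
Point 3:
  Lat: 27.8417′ = 0.464028°; total 40.4640283
  N ⇒ keep positive
  Longitude: 13.983′ = 0.233050°; total 66.2330500
  W → negative
Point 4:
  Latitude: 26.976′ = 0.449600°; total 25.4496000
  hemisphere S, so the sign is −
  Lon: 15.625′ = 0.260417°; total 20.2604167
  hemisphere W, so the sign is −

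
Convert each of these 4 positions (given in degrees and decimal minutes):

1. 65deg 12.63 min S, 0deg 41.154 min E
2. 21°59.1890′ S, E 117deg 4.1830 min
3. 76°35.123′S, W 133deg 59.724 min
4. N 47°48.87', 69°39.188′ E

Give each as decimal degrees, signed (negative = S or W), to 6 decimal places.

Point 1:
  Lat: 12.63′ = 0.210500°; total 65.2105000
  S → negative
  λ: 0 + 41.154/60 = 0.6859000
  E → positive
Point 2:
  Latitude: 59.189′ = 0.986483°; total 21.9864833
  hemisphere S, so the sign is −
  Longitude: 4.183′ = 0.069717°; total 117.0697167
  E → positive
Point 3:
  φ: 35.123′ = 0.585383°; total 76.5853833
  S ⇒ negate
  Lon: 59.724′ = 0.995400°; total 133.9954000
  hemisphere W, so the sign is −
Point 4:
  φ: 47 + 48.87/60 = 47.8145000
  N ⇒ keep positive
  λ: 39.188′ = 0.653133°; total 69.6531333
  E → positive

1. -65.210500, 0.685900
2. -21.986483, 117.069717
3. -76.585383, -133.995400
4. 47.814500, 69.653133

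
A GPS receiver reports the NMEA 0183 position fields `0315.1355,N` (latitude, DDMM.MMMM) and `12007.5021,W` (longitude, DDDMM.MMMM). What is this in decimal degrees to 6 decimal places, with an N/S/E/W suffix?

Latitude: degrees = first 2 digits = 3, minutes = 15.1355; 3 + 15.1355/60 = 3.2522583
Lon: degrees = first 3 digits = 120, minutes = 7.5021; 120 + 7.5021/60 = 120.1250350

3.252258° N, 120.125035° W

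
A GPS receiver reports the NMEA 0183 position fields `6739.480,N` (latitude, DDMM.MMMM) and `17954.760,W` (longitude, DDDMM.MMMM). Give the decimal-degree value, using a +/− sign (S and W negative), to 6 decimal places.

Latitude: split at 2 digits → 67° and 39.48′; 67 + 39.48/60 = 67.6580000
N ⇒ keep positive
Lon: degrees = first 3 digits = 179, minutes = 54.76; 179 + 54.76/60 = 179.9126667
hemisphere W, so the sign is −

67.658000, -179.912667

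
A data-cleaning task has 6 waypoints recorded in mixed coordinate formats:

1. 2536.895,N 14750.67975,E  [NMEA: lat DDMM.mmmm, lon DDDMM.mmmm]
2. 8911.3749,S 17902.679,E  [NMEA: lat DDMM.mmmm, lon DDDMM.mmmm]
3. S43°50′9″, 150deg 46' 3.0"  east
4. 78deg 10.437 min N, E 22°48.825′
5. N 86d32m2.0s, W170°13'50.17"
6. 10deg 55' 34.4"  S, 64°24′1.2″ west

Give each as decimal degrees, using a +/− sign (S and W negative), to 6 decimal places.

1. 25.614917, 147.844663
2. -89.189582, 179.044650
3. -43.835833, 150.767500
4. 78.173950, 22.813750
5. 86.533889, -170.230603
6. -10.926222, -64.400333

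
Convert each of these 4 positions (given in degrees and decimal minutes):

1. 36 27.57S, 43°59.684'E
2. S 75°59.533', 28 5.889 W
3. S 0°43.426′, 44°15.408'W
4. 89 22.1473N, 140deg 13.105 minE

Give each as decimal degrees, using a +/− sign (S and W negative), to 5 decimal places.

1. -36.45950, 43.99473
2. -75.99222, -28.09815
3. -0.72377, -44.25680
4. 89.36912, 140.21842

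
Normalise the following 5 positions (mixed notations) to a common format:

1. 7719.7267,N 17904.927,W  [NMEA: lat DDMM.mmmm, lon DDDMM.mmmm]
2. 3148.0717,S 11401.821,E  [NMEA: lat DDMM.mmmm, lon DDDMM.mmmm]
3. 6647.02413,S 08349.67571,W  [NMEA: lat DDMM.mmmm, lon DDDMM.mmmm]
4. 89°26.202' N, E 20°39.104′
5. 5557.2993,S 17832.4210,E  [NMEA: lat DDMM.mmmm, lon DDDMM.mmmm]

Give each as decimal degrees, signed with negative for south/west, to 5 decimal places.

Point 1:
  Lat: degrees = first 2 digits = 77, minutes = 19.7267; 77 + 19.7267/60 = 77.328778
  N → positive
  Longitude: degrees = first 3 digits = 179, minutes = 4.927; 179 + 4.927/60 = 179.082117
  hemisphere W, so the sign is −
Point 2:
  Latitude: split at 2 digits → 31° and 48.0717′; 31 + 48.0717/60 = 31.801195
  hemisphere S, so the sign is −
  Longitude: degrees = first 3 digits = 114, minutes = 1.821; 114 + 1.821/60 = 114.030350
  E → positive
Point 3:
  Lat: degrees = first 2 digits = 66, minutes = 47.02413; 66 + 47.02413/60 = 66.783736
  S → negative
  λ: degrees = first 3 digits = 83, minutes = 49.67571; 83 + 49.67571/60 = 83.827929
  hemisphere W, so the sign is −
Point 4:
  Lat: 26.202′ = 0.436700°; total 89.436700
  N → positive
  Longitude: 20 + 39.104/60 = 20.651733
  E ⇒ keep positive
Point 5:
  Lat: split at 2 digits → 55° and 57.2993′; 55 + 57.2993/60 = 55.954988
  hemisphere S, so the sign is −
  λ: degrees = first 3 digits = 178, minutes = 32.421; 178 + 32.421/60 = 178.540350
  E ⇒ keep positive

1. 77.32878, -179.08212
2. -31.80120, 114.03035
3. -66.78374, -83.82793
4. 89.43670, 20.65173
5. -55.95499, 178.54035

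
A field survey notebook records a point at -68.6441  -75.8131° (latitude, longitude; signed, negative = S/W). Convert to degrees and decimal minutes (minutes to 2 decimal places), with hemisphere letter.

68° 38.65′ S, 75° 48.79′ W

Latitude is negative → S; |value| = 68.644100
Lat: fractional part 0.644100 → 38.6460 minutes
Longitude is negative → W; |value| = 75.813100
Longitude: minutes = (75.813100 − 75) × 60 = 48.7860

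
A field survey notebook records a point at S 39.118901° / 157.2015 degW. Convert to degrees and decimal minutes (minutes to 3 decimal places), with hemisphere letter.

Latitude: minutes = (39.118901 − 39) × 60 = 7.13406
Longitude: fractional part 0.201500 → 12.09000 minutes

39° 7.134′ S, 157° 12.090′ W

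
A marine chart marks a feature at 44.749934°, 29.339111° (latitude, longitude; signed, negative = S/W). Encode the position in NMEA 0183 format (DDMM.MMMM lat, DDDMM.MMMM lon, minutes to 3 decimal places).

4444.996,N / 02920.347,E

Latitude: minutes = (44.749934 − 44) × 60 = 44.99604
λ: fractional part 0.339111 → 20.34666 minutes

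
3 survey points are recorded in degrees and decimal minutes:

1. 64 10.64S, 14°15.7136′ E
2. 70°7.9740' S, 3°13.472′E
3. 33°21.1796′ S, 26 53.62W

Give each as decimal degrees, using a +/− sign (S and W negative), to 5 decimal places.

1. -64.17733, 14.26189
2. -70.13290, 3.22453
3. -33.35299, -26.89367

Point 1:
  φ: 10.64′ = 0.177333°; total 64.177333
  hemisphere S, so the sign is −
  λ: 15.7136′ = 0.261893°; total 14.261893
  E → positive
Point 2:
  Lat: 70 + 7.974/60 = 70.132900
  hemisphere S, so the sign is −
  λ: 3 + 13.472/60 = 3.224533
  E ⇒ keep positive
Point 3:
  Latitude: 33 + 21.1796/60 = 33.352993
  S ⇒ negate
  λ: 53.62′ = 0.893667°; total 26.893667
  W ⇒ negate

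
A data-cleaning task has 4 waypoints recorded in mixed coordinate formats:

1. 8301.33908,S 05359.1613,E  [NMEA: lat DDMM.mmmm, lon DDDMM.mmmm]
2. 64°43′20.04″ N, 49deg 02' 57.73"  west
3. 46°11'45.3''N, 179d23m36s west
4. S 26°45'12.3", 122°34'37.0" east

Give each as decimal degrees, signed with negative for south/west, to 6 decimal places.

Point 1:
  Lat: split at 2 digits → 83° and 1.33908′; 83 + 1.33908/60 = 83.0223180
  hemisphere S, so the sign is −
  Lon: split at 3 digits → 053° and 59.1613′; 53 + 59.1613/60 = 53.9860217
  E → positive
Point 2:
  Lat: 64° + 43/60 + 20.04/3600 = 64 + 0.716667 + 0.005567 = 64.7222333
  N → positive
  Longitude: 49° + 2/60 + 57.73/3600 = 49 + 0.033333 + 0.016036 = 49.0493694
  W → negative
Point 3:
  Latitude: 46° + 11/60 + 45.3/3600 = 46 + 0.183333 + 0.012583 = 46.1959167
  N ⇒ keep positive
  λ: 179 + 23/60 + 36/3600 = 179.3933333
  hemisphere W, so the sign is −
Point 4:
  Lat: 26 + 45/60 + 12.3/3600 = 26.7534167
  hemisphere S, so the sign is −
  λ: 122° + 34/60 + 37/3600 = 122 + 0.566667 + 0.010278 = 122.5769444
  E ⇒ keep positive

1. -83.022318, 53.986022
2. 64.722233, -49.049369
3. 46.195917, -179.393333
4. -26.753417, 122.576944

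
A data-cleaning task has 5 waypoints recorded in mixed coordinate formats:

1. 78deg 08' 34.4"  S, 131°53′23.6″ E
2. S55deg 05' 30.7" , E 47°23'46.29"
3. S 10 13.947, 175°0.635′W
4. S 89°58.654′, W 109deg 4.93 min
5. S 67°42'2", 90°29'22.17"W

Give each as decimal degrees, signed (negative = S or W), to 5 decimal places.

1. -78.14289, 131.88989
2. -55.09186, 47.39619
3. -10.23245, -175.01058
4. -89.97757, -109.08217
5. -67.70056, -90.48949

Point 1:
  φ: 78 + 8/60 + 34.4/3600 = 78.142889
  hemisphere S, so the sign is −
  Longitude: 53′ + 23.6″ = 53.39333′; 131 + 53.39333/60 = 131.889889
  E → positive
Point 2:
  φ: 55° + 5/60 + 30.7/3600 = 55 + 0.083333 + 0.008528 = 55.091861
  S ⇒ negate
  λ: 47 + 23/60 + 46.29/3600 = 47.396192
  E → positive
Point 3:
  Lat: 10 + 13.947/60 = 10.232450
  S ⇒ negate
  λ: 175 + 0.635/60 = 175.010583
  W → negative
Point 4:
  φ: 89 + 58.654/60 = 89.977567
  S ⇒ negate
  Lon: 109 + 4.93/60 = 109.082167
  W → negative
Point 5:
  Latitude: 67° + 42/60 + 2/3600 = 67 + 0.700000 + 0.000556 = 67.700556
  S ⇒ negate
  Longitude: 90 + 29/60 + 22.17/3600 = 90.489492
  W → negative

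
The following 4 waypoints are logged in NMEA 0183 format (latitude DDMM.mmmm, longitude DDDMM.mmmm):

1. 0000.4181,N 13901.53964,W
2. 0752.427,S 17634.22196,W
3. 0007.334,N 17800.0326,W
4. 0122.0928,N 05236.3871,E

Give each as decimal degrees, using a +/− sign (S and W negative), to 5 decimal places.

1. 0.00697, -139.02566
2. -7.87378, -176.57037
3. 0.12223, -178.00054
4. 1.36821, 52.60645

Point 1:
  Lat: degrees = first 2 digits = 0, minutes = 0.4181; 0 + 0.4181/60 = 0.006968
  N → positive
  Longitude: degrees = first 3 digits = 139, minutes = 1.53964; 139 + 1.53964/60 = 139.025661
  W → negative
Point 2:
  Latitude: degrees = first 2 digits = 7, minutes = 52.427; 7 + 52.427/60 = 7.873783
  S → negative
  λ: degrees = first 3 digits = 176, minutes = 34.22196; 176 + 34.22196/60 = 176.570366
  W → negative
Point 3:
  Lat: split at 2 digits → 00° and 7.334′; 0 + 7.334/60 = 0.122233
  N ⇒ keep positive
  Longitude: degrees = first 3 digits = 178, minutes = 0.0326; 178 + 0.0326/60 = 178.000543
  hemisphere W, so the sign is −
Point 4:
  Latitude: split at 2 digits → 01° and 22.0928′; 1 + 22.0928/60 = 1.368213
  N → positive
  Longitude: split at 3 digits → 052° and 36.3871′; 52 + 36.3871/60 = 52.606452
  E → positive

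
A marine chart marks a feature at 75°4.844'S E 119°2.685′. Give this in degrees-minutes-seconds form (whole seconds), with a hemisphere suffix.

φ: fractional minutes 0.84400 × 60 = 50.64″
Lon: 2.68500′ → 2′ and 0.68500 × 60 = 41.10″

75°04′51″ S, 119°02′41″ E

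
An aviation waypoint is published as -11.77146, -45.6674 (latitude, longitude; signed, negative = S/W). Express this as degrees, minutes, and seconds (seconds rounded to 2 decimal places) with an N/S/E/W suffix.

Latitude is negative → S; |value| = 11.771460
φ: whole degrees 11; 46.28760′ → 46′ and 17.2560″
Longitude is negative → W; |value| = 45.667400
λ: 0.667400° → 40.04400′; 0.04400 × 60 = 2.6400″

11°46′17.26″ S, 45°40′2.64″ W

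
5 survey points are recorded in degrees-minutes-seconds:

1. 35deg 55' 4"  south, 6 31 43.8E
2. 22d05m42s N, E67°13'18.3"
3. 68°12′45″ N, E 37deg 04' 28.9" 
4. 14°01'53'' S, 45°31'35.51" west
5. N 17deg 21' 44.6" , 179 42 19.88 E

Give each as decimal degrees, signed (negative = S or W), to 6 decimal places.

1. -35.917778, 6.528833
2. 22.095000, 67.221750
3. 68.212500, 37.074694
4. -14.031389, -45.526531
5. 17.362389, 179.705522

Point 1:
  Latitude: 55′ + 4″ = 55.06667′; 35 + 55.06667/60 = 35.9177778
  hemisphere S, so the sign is −
  Longitude: 6° + 31/60 + 43.8/3600 = 6 + 0.516667 + 0.012167 = 6.5288333
  E → positive
Point 2:
  φ: 5′ + 42″ = 5.70000′; 22 + 5.70000/60 = 22.0950000
  N ⇒ keep positive
  Lon: 67° + 13/60 + 18.3/3600 = 67 + 0.216667 + 0.005083 = 67.2217500
  E ⇒ keep positive
Point 3:
  φ: 68 + 12/60 + 45/3600 = 68.2125000
  N → positive
  Lon: 37 + 4/60 + 28.9/3600 = 37.0746944
  E → positive
Point 4:
  Lat: 14° + 1/60 + 53/3600 = 14 + 0.016667 + 0.014722 = 14.0313889
  S → negative
  Lon: 45 + 31/60 + 35.51/3600 = 45.5265306
  W → negative
Point 5:
  Lat: 21′ + 44.6″ = 21.74333′; 17 + 21.74333/60 = 17.3623889
  N → positive
  Longitude: 179° + 42/60 + 19.88/3600 = 179 + 0.700000 + 0.005522 = 179.7055222
  E → positive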